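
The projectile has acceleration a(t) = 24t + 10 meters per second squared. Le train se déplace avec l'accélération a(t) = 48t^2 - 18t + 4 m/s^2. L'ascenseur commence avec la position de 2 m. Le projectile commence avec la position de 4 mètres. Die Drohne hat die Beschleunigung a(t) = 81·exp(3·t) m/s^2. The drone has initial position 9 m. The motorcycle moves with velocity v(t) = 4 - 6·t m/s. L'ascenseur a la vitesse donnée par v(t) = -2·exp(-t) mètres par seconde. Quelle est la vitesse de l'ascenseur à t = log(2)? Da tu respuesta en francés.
Nous avons la vitesse v(t) = -2·exp(-t). En substituant t = log(2): v(log(2)) = -1.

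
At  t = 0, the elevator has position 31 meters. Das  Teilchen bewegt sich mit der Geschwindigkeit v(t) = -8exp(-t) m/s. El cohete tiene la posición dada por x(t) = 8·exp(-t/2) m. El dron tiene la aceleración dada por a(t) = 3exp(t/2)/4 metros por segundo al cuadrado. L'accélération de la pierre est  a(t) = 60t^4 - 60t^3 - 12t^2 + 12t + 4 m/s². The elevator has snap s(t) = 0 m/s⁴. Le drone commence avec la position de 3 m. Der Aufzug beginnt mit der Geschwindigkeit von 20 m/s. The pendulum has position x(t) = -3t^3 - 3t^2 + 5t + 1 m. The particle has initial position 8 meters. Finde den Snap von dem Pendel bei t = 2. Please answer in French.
Nous devons dériver notre équation de la position x(t) = -3·t^3 - 3·t^2 + 5·t + 1 4 fois. En dérivant la position, nous obtenons la vitesse: v(t) = -9·t^2 - 6·t + 5. En dérivant la vitesse, nous obtenons l'accélération: a(t) = -18·t - 6. La dérivée de l'accélération donne le jerk: j(t) = -18. En dérivant le jerk, nous obtenons le snap: s(t) = 0. De l'équation du snap s(t) = 0, nous substituons t = 2 pour obtenir s = 0.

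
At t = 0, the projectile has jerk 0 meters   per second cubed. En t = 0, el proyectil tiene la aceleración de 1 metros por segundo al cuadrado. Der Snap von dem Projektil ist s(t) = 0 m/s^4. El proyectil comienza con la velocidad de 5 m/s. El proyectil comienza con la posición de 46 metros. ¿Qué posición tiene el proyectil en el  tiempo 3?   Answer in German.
Wir müssen die Stammfunktion unserer Gleichung für den Snap s(t) = 0 4-mal finden. Mit ∫s(t)dt und Anwendung von j(0) = 0, finden wir j(t) = 0. Die Stammfunktion von dem Ruck, mit a(0) = 1, ergibt die Beschleunigung: a(t) = 1. Mit ∫a(t)dt und Anwendung von v(0) = 5, finden wir v(t) = t + 5. Mit ∫v(t)dt und Anwendung von x(0) = 46, finden wir x(t) = t^2/2 + 5·t + 46. Wir haben die Position x(t) = t^2/2 + 5·t + 46. Durch Einsetzen von t = 3: x(3) = 131/2.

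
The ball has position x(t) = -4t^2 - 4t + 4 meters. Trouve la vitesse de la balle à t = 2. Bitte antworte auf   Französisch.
Pour résoudre ceci, nous devons prendre 1 dérivée de notre équation de la position x(t) = -4·t^2 - 4·t + 4. En dérivant la position, nous obtenons la vitesse: v(t) = -8·t - 4. De l'équation de la vitesse v(t) = -8·t - 4, nous substituons t = 2 pour obtenir v = -20.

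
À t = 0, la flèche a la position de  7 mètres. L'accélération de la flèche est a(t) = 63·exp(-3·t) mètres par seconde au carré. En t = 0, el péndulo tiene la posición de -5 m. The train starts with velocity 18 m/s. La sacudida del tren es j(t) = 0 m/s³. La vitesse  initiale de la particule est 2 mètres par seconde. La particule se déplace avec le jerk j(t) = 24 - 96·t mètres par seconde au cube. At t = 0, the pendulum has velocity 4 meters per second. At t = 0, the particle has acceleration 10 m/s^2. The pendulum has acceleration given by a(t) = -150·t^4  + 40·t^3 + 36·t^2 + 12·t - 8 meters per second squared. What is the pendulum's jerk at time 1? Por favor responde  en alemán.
Wir müssen unsere Gleichung für die Beschleunigung a(t) = -150·t^4 + 40·t^3 + 36·t^2 + 12·t - 8 1-mal ableiten. Mit d/dt von a(t) finden wir j(t) = -600·t^3 + 120·t^2 + 72·t + 12. Aus der Gleichung für den Ruck j(t) = -600·t^3 + 120·t^2 + 72·t + 12, setzen wir t = 1 ein und erhalten j = -396.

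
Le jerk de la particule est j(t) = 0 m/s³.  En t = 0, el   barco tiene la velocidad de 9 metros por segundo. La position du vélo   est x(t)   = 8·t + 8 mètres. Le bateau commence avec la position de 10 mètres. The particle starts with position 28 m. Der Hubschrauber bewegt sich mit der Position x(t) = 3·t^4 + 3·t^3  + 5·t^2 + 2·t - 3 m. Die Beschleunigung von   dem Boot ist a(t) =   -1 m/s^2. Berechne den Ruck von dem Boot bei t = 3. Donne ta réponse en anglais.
To solve this, we need to take 1 derivative of our acceleration equation a(t) = -1. Differentiating acceleration, we get jerk: j(t) = 0. From the given jerk equation j(t) = 0, we substitute t = 3 to get j = 0.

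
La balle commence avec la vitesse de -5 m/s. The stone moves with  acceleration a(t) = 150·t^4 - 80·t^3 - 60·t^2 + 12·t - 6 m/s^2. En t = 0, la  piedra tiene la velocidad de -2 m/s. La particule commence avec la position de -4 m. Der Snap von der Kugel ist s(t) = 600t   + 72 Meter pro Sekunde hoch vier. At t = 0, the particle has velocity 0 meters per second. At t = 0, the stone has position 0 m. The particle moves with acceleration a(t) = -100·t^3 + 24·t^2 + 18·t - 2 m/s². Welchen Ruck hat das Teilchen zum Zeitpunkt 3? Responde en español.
Partiendo de la aceleración a(t) = -100·t^3 + 24·t^2 + 18·t - 2, tomamos 1 derivada. La derivada de la aceleración da la sacudida: j(t) = -300·t^2 + 48·t + 18. Usando j(t) = -300·t^2 + 48·t + 18 y sustituyendo t = 3, encontramos j = -2538.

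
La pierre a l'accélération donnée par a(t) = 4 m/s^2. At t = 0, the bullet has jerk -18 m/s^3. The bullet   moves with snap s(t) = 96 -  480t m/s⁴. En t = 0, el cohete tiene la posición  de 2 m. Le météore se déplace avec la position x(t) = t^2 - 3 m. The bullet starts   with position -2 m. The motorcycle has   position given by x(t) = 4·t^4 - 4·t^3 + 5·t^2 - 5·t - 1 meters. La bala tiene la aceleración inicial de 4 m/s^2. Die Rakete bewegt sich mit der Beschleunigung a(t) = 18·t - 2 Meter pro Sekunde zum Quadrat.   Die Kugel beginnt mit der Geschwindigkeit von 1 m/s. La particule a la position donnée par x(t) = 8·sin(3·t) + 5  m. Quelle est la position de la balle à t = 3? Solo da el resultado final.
x(3) = -710.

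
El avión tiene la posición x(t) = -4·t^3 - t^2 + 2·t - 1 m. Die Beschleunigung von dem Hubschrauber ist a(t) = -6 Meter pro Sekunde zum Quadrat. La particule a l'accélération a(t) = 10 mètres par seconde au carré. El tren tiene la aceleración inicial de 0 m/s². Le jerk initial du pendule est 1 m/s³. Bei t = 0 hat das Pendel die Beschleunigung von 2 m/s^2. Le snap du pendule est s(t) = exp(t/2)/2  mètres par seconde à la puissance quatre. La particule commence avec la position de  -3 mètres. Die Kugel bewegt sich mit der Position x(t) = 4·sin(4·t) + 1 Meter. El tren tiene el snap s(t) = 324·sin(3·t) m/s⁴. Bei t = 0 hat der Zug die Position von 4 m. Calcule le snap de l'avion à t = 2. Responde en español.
Para resolver esto, necesitamos tomar 4 derivadas de nuestra ecuación de la posición x(t) = -4·t^3 - t^2 + 2·t - 1. Tomando d/dt de x(t), encontramos v(t) = -12·t^2 - 2·t + 2. La derivada de la velocidad da la aceleración: a(t) = -24·t - 2. Derivando la aceleración, obtenemos la sacudida: j(t) = -24. Derivando la sacudida, obtenemos el snap: s(t) = 0. Usando s(t) = 0 y sustituyendo t = 2, encontramos s = 0.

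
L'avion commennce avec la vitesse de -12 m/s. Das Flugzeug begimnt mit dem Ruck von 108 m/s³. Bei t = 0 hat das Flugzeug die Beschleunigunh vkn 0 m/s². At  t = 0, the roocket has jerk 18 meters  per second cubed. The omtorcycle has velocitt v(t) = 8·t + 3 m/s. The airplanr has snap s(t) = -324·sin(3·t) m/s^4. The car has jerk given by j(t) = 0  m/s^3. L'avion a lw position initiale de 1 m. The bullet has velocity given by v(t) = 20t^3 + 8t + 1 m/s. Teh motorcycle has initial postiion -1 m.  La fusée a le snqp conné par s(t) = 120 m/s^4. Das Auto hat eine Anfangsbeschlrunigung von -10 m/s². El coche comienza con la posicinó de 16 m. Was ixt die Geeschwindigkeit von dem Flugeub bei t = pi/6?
Um dies zu lösen, müssen wir 3 Stammfunktionen unserer Gleichung für den Snap s(t) = -324·sin(3·t) finden. Durch Integration von dem Snap und Verwendung der Anfangsbedingung j(0) = 108, erhalten wir j(t) = 108·cos(3·t). Durch Integration von dem Ruck und Verwendung der Anfangsbedingung a(0) = 0, erhalten wir a(t) = 36·sin(3·t). Das Integral von der Beschleunigung ist die Geschwindigkeit. Mit v(0) = -12 erhalten wir v(t) = -12·cos(3·t). Mit v(t) = -12·cos(3·t) und Einsetzen von t = pi/6, finden wir v = 0.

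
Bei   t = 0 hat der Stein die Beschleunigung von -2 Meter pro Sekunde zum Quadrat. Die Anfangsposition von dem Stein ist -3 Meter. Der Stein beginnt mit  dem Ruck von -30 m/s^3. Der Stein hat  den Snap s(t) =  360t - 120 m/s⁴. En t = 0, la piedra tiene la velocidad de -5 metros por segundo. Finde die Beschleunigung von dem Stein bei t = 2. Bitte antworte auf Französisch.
En partant du snap s(t) = 360·t - 120, nous prenons 2 intégrales. En prenant ∫s(t)dt et en appliquant j(0) = -30, nous trouvons j(t) = 180·t^2 - 120·t - 30. En intégrant le jerk et en utilisant la condition initiale a(0) = -2, nous obtenons a(t) = 60·t^3 - 60·t^2 - 30·t - 2. Nous avons l'accélération a(t) = 60·t^3 - 60·t^2 - 30·t - 2. En substituant t = 2: a(2) = 178.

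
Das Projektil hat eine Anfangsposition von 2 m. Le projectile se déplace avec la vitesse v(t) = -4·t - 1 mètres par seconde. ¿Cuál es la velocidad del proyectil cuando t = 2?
Usando v(t) = -4·t - 1 y sustituyendo t = 2, encontramos v = -9.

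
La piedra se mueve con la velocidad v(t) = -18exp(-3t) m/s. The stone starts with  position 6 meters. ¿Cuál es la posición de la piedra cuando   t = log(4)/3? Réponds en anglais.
Starting from velocity v(t) = -18·exp(-3·t), we take 1 integral. Finding the integral of v(t) and using x(0) = 6: x(t) = 6·exp(-3·t). From the given position equation x(t) = 6·exp(-3·t), we substitute t = log(4)/3 to get x = 3/2.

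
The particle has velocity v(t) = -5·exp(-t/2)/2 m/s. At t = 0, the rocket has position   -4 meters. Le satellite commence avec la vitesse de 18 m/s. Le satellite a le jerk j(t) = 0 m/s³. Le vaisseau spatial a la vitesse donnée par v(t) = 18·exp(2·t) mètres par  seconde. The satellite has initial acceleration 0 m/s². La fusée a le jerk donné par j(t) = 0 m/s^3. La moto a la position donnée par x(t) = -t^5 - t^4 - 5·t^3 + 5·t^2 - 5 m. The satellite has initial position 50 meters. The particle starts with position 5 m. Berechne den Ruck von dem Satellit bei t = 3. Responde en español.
De la ecuación de la sacudida j(t) = 0, sustituimos t = 3 para obtener j = 0.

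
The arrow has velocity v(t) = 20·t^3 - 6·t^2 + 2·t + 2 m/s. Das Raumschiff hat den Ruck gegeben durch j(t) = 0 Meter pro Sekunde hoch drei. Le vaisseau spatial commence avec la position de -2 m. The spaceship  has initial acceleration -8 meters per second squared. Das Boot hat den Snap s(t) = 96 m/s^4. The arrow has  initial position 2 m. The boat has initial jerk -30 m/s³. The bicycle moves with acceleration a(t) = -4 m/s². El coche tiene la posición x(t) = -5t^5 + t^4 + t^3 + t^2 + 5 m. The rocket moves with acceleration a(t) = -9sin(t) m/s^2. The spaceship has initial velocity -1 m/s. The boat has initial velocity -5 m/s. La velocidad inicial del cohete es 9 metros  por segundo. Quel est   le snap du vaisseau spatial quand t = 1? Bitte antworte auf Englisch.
We must differentiate our jerk equation j(t) = 0 1 time. The derivative of jerk gives snap: s(t) = 0. From the given snap equation s(t) = 0, we substitute t = 1 to get s = 0.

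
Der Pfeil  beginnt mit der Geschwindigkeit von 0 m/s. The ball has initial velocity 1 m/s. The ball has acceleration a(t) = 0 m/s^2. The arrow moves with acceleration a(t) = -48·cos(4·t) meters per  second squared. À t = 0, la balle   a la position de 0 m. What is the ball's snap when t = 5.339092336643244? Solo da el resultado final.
s(5.339092336643244) = 0.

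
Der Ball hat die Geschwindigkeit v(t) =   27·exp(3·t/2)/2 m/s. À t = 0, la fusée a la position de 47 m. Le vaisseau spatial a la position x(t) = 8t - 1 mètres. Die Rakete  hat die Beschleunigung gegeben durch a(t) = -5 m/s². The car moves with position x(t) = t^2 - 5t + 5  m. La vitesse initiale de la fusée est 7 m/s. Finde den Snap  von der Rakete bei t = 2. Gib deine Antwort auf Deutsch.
Wir müssen unsere Gleichung für die Beschleunigung a(t) = -5 2-mal ableiten. Mit d/dt von a(t) finden wir j(t) = 0. Durch Ableiten von dem Ruck erhalten wir den Snap: s(t) = 0. Mit s(t) = 0 und Einsetzen von t = 2, finden wir s = 0.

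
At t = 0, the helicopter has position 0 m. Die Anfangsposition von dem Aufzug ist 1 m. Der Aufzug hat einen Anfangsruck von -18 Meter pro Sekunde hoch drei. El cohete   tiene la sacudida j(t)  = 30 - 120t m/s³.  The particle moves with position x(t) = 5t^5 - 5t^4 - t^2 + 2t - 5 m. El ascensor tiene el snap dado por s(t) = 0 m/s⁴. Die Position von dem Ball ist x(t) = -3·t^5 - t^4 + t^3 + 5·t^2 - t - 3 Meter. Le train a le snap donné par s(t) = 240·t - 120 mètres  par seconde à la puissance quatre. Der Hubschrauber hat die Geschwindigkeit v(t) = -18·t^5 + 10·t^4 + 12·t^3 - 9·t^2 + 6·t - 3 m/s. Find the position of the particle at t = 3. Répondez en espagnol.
De la ecuación de la posición x(t) = 5·t^5 - 5·t^4 - t^2 + 2·t - 5, sustituimos t = 3 para obtener x = 802.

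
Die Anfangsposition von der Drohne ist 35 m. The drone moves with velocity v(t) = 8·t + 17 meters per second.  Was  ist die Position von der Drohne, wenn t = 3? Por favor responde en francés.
Nous devons trouver l'intégrale de notre équation de la vitesse v(t) = 8·t + 17 1 fois. L'intégrale de la vitesse, avec x(0) = 35, donne la position: x(t) = 4·t^2 + 17·t + 35. De l'équation de la position x(t) = 4·t^2 + 17·t + 35, nous substituons t = 3 pour obtenir x = 122.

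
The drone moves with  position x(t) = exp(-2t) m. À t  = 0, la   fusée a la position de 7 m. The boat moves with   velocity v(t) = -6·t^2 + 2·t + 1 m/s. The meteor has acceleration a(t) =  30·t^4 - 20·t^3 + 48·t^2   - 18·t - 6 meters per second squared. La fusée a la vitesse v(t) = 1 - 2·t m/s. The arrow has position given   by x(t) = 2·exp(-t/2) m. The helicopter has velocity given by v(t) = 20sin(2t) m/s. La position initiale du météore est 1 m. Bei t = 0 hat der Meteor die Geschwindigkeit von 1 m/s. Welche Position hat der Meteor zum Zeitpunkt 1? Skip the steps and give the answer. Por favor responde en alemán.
Bei t = 1, x = 0.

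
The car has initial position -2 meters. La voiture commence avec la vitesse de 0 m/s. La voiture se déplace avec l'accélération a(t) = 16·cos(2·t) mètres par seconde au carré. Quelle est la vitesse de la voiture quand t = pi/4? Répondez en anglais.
To find the answer, we compute 1 antiderivative of a(t) = 16·cos(2·t). The integral of acceleration, with v(0) = 0, gives velocity: v(t) = 8·sin(2·t). We have velocity v(t) = 8·sin(2·t). Substituting t = pi/4: v(pi/4) = 8.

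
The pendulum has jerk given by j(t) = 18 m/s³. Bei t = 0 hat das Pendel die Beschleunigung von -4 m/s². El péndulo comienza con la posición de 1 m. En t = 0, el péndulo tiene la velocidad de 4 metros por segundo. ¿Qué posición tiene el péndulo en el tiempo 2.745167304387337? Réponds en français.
Nous devons intégrer notre équation du jerk j(t) = 18 3 fois. L'intégrale du jerk est l'accélération. En utilisant a(0) = -4, nous obtenons a(t) = 18·t - 4. En intégrant l'accélération et en utilisant la condition initiale v(0) = 4, nous obtenons v(t) = 9·t^2 - 4·t + 4. L'intégrale de la vitesse, avec x(0) = 1, donne la position: x(t) = 3·t^3 - 2·t^2 + 4·t + 1. Nous avons la position x(t) = 3·t^3 - 2·t^2 + 4·t + 1. En substituant t = 2.745167304387337: x(2.745167304387337) = 58.9710595105913.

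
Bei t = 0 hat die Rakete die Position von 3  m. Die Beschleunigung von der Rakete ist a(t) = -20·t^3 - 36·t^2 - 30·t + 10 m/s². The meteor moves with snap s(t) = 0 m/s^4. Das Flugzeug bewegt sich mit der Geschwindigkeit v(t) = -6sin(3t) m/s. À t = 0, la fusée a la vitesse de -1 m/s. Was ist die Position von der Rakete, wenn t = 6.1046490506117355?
Wir müssen unsere Gleichung für die Beschleunigung a(t) = -20·t^3 - 36·t^2 - 30·t + 10 2-mal integrieren. Die Stammfunktion von der Beschleunigung, mit v(0) = -1, ergibt die Geschwindigkeit: v(t) = -5·t^4 - 12·t^3 - 15·t^2 + 10·t - 1. Die Stammfunktion von der Geschwindigkeit, mit x(0) = 3, ergibt die Position: x(t) = -t^5 - 3·t^4 - 5·t^3 + 5·t^2 - t + 3. Wir haben die Position x(t) = -t^5 - 3·t^4 - 5·t^3 + 5·t^2 - t + 3. Durch Einsetzen von t = 6.1046490506117355: x(6.1046490506117355) = -13598.8996464092.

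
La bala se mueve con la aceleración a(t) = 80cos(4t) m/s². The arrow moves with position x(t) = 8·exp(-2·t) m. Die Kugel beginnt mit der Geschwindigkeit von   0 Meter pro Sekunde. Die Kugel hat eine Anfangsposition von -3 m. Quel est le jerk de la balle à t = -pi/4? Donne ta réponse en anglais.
To solve this, we need to take 1 derivative of our acceleration equation a(t) = 80·cos(4·t). The derivative of acceleration gives jerk: j(t) = -320·sin(4·t). Using j(t) = -320·sin(4·t) and substituting t = -pi/4, we find j = 0.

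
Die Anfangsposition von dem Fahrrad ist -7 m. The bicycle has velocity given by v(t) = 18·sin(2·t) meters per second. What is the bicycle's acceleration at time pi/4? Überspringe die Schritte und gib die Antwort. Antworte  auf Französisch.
La réponse est 0.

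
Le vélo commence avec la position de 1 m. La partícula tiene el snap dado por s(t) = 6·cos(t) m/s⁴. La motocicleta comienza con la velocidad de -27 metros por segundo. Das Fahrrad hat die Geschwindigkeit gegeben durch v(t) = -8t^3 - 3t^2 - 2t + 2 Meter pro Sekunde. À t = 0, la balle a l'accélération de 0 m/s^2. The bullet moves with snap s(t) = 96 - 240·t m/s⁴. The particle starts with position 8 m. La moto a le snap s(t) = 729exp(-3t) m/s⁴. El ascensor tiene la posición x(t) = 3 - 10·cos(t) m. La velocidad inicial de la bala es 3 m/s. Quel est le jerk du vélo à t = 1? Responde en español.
Partiendo de la velocidad v(t) = -8·t^3 - 3·t^2 - 2·t + 2, tomamos 2 derivadas. Derivando la velocidad, obtenemos la aceleración: a(t) = -24·t^2 - 6·t - 2. La derivada de la aceleración da la sacudida: j(t) = -48·t - 6. Tenemos la sacudida j(t) = -48·t - 6. Sustituyendo t = 1: j(1) = -54.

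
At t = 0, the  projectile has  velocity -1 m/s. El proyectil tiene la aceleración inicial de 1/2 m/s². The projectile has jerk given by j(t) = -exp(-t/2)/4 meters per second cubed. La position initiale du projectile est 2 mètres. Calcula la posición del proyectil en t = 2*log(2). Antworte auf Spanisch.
Partiendo de la sacudida j(t) = -exp(-t/2)/4, tomamos 3 integrales. La integral de la sacudida, con a(0) = 1/2, da la aceleración: a(t) = exp(-t/2)/2. Tomando ∫a(t)dt y aplicando v(0) = -1, encontramos v(t) = -exp(-t/2). La integral de la velocidad es la posición. Usando x(0) = 2, obtenemos x(t) = 2·exp(-t/2). Tenemos la posición x(t) = 2·exp(-t/2). Sustituyendo t = 2*log(2): x(2*log(2)) = 1.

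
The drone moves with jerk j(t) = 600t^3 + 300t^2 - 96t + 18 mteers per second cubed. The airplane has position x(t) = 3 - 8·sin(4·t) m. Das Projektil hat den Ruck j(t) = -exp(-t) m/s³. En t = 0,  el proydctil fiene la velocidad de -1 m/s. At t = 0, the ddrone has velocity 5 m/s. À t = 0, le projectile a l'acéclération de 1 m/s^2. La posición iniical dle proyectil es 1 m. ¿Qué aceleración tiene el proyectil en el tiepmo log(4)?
Partiendo de la sacudida j(t) = -exp(-t), tomamos 1 antiderivada. Tomando ∫j(t)dt y aplicando a(0) = 1, encontramos a(t) = exp(-t). Usando a(t) = exp(-t) y sustituyendo t = log(4), encontramos a = 1/4.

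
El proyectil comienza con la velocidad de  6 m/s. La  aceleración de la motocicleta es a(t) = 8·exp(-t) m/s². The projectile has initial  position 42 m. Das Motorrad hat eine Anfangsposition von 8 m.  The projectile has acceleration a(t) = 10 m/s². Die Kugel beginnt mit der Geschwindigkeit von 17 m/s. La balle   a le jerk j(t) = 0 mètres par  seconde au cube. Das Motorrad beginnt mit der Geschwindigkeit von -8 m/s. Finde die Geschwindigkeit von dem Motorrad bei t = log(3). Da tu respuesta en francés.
Nous devons intégrer notre équation de l'accélération a(t) = 8·exp(-t) 1 fois. En prenant ∫a(t)dt et en appliquant v(0) = -8, nous trouvons v(t) = -8·exp(-t). De l'équation de la vitesse v(t) = -8·exp(-t), nous substituons t = log(3) pour obtenir v = -8/3.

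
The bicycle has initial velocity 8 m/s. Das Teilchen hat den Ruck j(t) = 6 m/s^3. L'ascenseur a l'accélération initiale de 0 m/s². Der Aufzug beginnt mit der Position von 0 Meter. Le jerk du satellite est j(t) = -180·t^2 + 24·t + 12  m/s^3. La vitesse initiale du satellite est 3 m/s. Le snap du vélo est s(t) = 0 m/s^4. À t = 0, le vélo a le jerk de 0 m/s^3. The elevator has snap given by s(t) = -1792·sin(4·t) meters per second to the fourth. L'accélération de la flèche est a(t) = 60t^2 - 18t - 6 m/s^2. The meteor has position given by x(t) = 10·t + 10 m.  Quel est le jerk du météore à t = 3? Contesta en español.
Debemos derivar nuestra ecuación de la posición x(t) = 10·t + 10 3 veces. Tomando d/dt de x(t), encontramos v(t) = 10. Tomando d/dt de v(t), encontramos a(t) = 0. La derivada de la aceleración da la sacudida: j(t) = 0. Usando j(t) = 0 y sustituyendo t = 3, encontramos j = 0.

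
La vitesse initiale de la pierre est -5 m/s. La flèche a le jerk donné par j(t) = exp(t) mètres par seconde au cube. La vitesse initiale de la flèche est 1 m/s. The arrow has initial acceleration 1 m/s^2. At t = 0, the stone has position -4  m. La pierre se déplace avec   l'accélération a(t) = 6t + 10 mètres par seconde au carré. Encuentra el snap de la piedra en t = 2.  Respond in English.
To solve this, we need to take 2 derivatives of our acceleration equation a(t) = 6·t + 10. The derivative of acceleration gives jerk: j(t) = 6. Differentiating jerk, we get snap: s(t) = 0. From the given snap equation s(t) = 0, we substitute t = 2 to get s = 0.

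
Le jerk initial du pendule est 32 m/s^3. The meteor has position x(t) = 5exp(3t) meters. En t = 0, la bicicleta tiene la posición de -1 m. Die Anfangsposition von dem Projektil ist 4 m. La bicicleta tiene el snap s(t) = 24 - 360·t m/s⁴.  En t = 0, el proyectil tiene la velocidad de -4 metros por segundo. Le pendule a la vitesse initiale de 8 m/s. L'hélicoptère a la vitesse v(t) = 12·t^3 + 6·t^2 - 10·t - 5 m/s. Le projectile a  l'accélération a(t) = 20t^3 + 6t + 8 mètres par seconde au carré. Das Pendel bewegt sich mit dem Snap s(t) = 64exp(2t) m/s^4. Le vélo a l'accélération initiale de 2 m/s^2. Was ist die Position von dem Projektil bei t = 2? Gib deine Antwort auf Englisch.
To find the answer, we compute 2 integrals of a(t) = 20·t^3 + 6·t + 8. The antiderivative of acceleration is velocity. Using v(0) = -4, we get v(t) = 5·t^4 + 3·t^2 + 8·t - 4. The antiderivative of velocity, with x(0) = 4, gives position: x(t) = t^5 + t^3 + 4·t^2 - 4·t + 4. From the given position equation x(t) = t^5 + t^3 + 4·t^2 - 4·t + 4, we substitute t = 2 to get x = 52.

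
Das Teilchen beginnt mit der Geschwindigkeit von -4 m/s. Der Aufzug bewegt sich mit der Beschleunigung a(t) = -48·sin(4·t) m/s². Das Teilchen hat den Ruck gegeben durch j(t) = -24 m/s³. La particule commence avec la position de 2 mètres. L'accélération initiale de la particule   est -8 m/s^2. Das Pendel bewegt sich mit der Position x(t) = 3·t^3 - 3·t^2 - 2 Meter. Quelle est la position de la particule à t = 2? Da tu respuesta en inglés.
We must find the antiderivative of our jerk equation j(t) = -24 3 times. The antiderivative of jerk is acceleration. Using a(0) = -8, we get a(t) = -24·t - 8. Finding the integral of a(t) and using v(0) = -4: v(t) = -12·t^2 - 8·t - 4. Finding the integral of v(t) and using x(0) = 2: x(t) = -4·t^3 - 4·t^2 - 4·t + 2. From the given position equation x(t) = -4·t^3 - 4·t^2 - 4·t + 2, we substitute t = 2 to get x = -54.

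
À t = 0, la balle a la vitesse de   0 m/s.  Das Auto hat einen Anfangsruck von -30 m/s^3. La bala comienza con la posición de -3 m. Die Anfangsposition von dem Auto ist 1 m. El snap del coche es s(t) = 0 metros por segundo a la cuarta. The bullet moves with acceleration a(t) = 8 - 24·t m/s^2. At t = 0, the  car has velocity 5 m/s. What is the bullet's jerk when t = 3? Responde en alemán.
Um dies zu lösen, müssen wir 1 Ableitung unserer Gleichung für die Beschleunigung a(t) = 8 - 24·t nehmen. Durch Ableiten von der Beschleunigung erhalten wir den Ruck: j(t) = -24. Wir haben den Ruck j(t) = -24. Durch Einsetzen von t = 3: j(3) = -24.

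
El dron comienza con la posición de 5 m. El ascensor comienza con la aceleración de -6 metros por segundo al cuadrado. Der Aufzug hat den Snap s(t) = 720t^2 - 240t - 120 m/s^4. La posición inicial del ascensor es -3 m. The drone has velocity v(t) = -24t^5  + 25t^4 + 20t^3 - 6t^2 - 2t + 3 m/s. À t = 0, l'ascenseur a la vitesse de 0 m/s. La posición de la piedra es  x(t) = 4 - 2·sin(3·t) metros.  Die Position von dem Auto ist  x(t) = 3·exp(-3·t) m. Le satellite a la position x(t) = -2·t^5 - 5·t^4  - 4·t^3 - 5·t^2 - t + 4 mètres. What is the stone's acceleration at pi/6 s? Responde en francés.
Pour résoudre ceci, nous devons prendre 2 dérivées de notre équation de la position x(t) = 4 - 2·sin(3·t). En dérivant la position, nous obtenons la vitesse: v(t) = -6·cos(3·t). En dérivant la vitesse, nous obtenons l'accélération: a(t) = 18·sin(3·t). En utilisant a(t) = 18·sin(3·t) et en substituant t = pi/6, nous trouvons a = 18.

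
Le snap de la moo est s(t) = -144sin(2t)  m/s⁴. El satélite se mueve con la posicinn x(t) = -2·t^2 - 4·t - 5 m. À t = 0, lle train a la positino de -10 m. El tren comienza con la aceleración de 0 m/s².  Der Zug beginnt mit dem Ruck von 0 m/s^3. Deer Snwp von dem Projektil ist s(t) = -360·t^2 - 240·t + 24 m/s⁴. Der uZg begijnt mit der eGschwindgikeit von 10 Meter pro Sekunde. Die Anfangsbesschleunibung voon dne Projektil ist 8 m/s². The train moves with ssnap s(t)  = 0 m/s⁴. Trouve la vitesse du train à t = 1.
Nous devons intégrer notre équation du snap s(t) = 0 3 fois. En intégrant le snap et en utilisant la condition initiale j(0) = 0, nous obtenons j(t) = 0. En intégrant le jerk et en utilisant la condition initiale a(0) = 0, nous obtenons a(t) = 0. En prenant ∫a(t)dt et en appliquant v(0) = 10, nous trouvons v(t) = 10. De l'équation de la vitesse v(t) = 10, nous substituons t = 1 pour obtenir v = 10.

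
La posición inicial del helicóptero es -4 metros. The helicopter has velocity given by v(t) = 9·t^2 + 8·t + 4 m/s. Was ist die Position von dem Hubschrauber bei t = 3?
Ausgehend von der Geschwindigkeit v(t) = 9·t^2 + 8·t + 4, nehmen wir 1 Stammfunktion. Durch Integration von der Geschwindigkeit und Verwendung der Anfangsbedingung x(0) = -4, erhalten wir x(t) = 3·t^3 + 4·t^2 + 4·t - 4. Aus der Gleichung für die Position x(t) = 3·t^3 + 4·t^2 + 4·t - 4, setzen wir t = 3 ein und erhalten x = 125.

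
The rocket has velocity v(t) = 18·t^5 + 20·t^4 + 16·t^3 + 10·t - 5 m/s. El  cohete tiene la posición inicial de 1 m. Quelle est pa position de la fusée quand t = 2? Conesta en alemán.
Ausgehend von der Geschwindigkeit v(t) = 18·t^5 + 20·t^4 + 16·t^3 + 10·t - 5, nehmen wir 1 Integral. Das Integral von der Geschwindigkeit, mit x(0) = 1, ergibt die Position: x(t) = 3·t^6 + 4·t^5 + 4·t^4 + 5·t^2 - 5·t + 1. Aus der Gleichung für die Position x(t) = 3·t^6 + 4·t^5 + 4·t^4 + 5·t^2 - 5·t + 1, setzen wir t = 2 ein und erhalten x = 395.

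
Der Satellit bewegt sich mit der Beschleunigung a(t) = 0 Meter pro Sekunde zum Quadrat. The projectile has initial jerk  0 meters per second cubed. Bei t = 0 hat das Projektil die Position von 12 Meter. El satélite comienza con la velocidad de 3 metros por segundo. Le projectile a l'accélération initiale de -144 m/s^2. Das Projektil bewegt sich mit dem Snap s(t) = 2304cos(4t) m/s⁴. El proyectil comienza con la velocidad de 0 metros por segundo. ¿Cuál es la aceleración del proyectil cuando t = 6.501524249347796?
Debemos encontrar la integral de nuestra ecuación del snap s(t) = 2304·cos(4·t) 2 veces. La antiderivada del snap es la sacudida. Usando j(0) = 0, obtenemos j(t) = 576·sin(4·t). Tomando ∫j(t)dt y aplicando a(0) = -144, encontramos a(t) = -144·cos(4·t). Usando a(t) = -144·cos(4·t) y sustituyendo t = 6.501524249347796, encontramos a = -92.4851534687686.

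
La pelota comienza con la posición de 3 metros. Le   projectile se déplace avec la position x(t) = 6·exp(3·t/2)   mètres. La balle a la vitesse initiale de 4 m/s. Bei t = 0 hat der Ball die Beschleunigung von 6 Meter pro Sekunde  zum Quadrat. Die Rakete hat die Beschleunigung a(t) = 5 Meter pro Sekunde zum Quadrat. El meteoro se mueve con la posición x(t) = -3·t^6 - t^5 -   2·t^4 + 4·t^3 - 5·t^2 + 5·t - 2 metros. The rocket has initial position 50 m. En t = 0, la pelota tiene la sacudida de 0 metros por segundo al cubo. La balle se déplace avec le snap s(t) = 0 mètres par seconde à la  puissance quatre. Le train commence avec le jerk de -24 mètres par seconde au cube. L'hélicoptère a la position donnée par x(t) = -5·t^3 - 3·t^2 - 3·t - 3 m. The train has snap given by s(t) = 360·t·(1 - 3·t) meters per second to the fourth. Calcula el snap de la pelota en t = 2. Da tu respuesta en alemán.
Wir haben den Snap s(t) = 0. Durch Einsetzen von t = 2: s(2) = 0.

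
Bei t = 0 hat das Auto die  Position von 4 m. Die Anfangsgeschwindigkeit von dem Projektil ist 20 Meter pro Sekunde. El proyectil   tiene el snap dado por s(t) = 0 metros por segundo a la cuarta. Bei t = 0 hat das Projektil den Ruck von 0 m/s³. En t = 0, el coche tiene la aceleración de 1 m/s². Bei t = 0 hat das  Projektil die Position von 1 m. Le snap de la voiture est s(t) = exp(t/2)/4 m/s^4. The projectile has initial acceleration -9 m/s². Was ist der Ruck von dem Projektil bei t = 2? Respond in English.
To find the answer, we compute 1 antiderivative of s(t) = 0. Finding the antiderivative of s(t) and using j(0) = 0: j(t) = 0. Using j(t) = 0 and substituting t = 2, we find j = 0.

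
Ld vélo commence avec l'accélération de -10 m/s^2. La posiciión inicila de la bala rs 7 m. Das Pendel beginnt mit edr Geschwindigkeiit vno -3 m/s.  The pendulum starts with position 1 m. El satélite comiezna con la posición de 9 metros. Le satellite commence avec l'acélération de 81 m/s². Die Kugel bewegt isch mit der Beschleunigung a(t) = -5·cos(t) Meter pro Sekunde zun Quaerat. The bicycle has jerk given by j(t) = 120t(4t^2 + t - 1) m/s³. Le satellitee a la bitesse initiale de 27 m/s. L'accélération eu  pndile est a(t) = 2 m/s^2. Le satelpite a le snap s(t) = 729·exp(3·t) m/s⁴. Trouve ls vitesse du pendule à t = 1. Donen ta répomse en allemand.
Um dies zu lösen, müssen wir 1 Integral unserer Gleichung für die Beschleunigung a(t) = 2 finden. Mit ∫a(t)dt und Anwendung von v(0) = -3, finden wir v(t) = 2·t - 3. Wir haben die Geschwindigkeit v(t) = 2·t - 3. Durch Einsetzen von t = 1: v(1) = -1.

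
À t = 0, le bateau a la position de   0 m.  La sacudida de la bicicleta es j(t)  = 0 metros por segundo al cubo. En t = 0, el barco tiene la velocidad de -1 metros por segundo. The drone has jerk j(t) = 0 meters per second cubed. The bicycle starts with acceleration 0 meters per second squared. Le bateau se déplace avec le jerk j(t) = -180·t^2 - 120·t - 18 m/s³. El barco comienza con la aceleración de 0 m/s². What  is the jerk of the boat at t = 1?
Using j(t) = -180·t^2 - 120·t - 18 and substituting t = 1, we find j = -318.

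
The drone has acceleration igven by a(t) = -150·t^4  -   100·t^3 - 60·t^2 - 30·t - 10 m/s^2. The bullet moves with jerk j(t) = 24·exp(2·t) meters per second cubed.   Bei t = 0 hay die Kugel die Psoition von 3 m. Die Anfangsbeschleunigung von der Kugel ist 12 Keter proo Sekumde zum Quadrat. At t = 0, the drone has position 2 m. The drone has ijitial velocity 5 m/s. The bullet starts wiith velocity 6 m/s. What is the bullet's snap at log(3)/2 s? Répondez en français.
Nous devons dériver notre équation du jerk j(t) = 24·exp(2·t) 1 fois. La dérivée du jerk donne le snap: s(t) = 48·exp(2·t). Nous avons le snap s(t) = 48·exp(2·t). En substituant t = log(3)/2: s(log(3)/2) = 144.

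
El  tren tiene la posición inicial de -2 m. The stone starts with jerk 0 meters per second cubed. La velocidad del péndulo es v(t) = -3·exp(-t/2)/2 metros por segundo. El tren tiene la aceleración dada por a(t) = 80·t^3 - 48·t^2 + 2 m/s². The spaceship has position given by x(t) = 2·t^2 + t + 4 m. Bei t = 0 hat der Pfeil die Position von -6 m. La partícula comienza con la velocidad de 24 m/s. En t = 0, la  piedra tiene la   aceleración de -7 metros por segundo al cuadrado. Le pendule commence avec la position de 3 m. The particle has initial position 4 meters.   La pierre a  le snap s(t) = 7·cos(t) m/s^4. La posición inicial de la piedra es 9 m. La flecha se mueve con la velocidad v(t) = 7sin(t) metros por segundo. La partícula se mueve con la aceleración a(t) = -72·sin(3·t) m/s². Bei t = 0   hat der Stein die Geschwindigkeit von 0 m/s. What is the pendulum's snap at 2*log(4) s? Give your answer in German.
Um dies zu lösen, müssen wir 3 Ableitungen unserer Gleichung für die Geschwindigkeit v(t) = -3·exp(-t/2)/2 nehmen. Mit d/dt von v(t) finden wir a(t) = 3·exp(-t/2)/4. Durch Ableiten von der Beschleunigung erhalten wir den Ruck: j(t) = -3·exp(-t/2)/8. Die Ableitung von dem Ruck ergibt den Snap: s(t) = 3·exp(-t/2)/16. Wir haben den Snap s(t) = 3·exp(-t/2)/16. Durch Einsetzen von t = 2*log(4): s(2*log(4)) = 3/64.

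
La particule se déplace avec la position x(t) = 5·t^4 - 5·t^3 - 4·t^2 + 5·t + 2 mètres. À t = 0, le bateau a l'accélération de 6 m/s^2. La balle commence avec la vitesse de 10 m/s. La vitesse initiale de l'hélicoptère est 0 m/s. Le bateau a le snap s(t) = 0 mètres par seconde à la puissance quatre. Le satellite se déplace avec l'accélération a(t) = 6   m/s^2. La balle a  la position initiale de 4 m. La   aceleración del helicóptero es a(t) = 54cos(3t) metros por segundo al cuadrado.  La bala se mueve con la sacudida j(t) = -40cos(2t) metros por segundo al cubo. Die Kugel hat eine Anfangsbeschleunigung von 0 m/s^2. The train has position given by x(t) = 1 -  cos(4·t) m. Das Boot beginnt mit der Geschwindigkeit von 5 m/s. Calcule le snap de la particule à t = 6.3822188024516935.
Nous devons dériver notre équation de la position x(t) = 5·t^4 - 5·t^3 - 4·t^2 + 5·t + 2 4 fois. La dérivée de la position donne la vitesse: v(t) = 20·t^3 - 15·t^2 - 8·t + 5. En dérivant la vitesse, nous obtenons l'accélération: a(t) = 60·t^2 - 30·t - 8. La dérivée de l'accélération donne le jerk: j(t) = 120·t - 30. La dérivée du jerk donne le snap: s(t) = 120. De l'équation du snap s(t) = 120, nous substituons t = 6.3822188024516935 pour obtenir s = 120.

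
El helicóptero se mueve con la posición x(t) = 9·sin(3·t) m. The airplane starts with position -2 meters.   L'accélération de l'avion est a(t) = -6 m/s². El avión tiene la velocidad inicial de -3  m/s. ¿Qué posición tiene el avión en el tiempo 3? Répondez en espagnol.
Necesitamos integrar nuestra ecuación de la aceleración a(t) = -6 2 veces. Integrando la aceleración y usando la condición inicial v(0) = -3, obtenemos v(t) = -6·t - 3. La integral de la velocidad es la posición. Usando x(0) = -2, obtenemos x(t) = -3·t^2 - 3·t - 2. Tenemos la posición x(t) = -3·t^2 - 3·t - 2. Sustituyendo t = 3: x(3) = -38.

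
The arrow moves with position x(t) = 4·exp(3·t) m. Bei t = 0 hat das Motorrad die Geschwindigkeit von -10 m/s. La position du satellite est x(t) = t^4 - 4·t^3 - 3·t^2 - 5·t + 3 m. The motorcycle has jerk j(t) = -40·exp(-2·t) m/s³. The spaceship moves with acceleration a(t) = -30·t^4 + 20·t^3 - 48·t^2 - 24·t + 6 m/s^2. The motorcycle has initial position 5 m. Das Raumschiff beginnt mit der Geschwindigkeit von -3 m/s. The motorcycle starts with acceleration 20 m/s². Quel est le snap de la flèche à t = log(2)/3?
En partant de la position x(t) = 4·exp(3·t), nous prenons 4 dérivées. En prenant d/dt de x(t), nous trouvons v(t) = 12·exp(3·t). En dérivant la vitesse, nous obtenons l'accélération: a(t) = 36·exp(3·t). En dérivant l'accélération, nous obtenons le jerk: j(t) = 108·exp(3·t). En dérivant le jerk, nous obtenons le snap: s(t) = 324·exp(3·t). Nous avons le snap s(t) = 324·exp(3·t). En substituant t = log(2)/3: s(log(2)/3) = 648.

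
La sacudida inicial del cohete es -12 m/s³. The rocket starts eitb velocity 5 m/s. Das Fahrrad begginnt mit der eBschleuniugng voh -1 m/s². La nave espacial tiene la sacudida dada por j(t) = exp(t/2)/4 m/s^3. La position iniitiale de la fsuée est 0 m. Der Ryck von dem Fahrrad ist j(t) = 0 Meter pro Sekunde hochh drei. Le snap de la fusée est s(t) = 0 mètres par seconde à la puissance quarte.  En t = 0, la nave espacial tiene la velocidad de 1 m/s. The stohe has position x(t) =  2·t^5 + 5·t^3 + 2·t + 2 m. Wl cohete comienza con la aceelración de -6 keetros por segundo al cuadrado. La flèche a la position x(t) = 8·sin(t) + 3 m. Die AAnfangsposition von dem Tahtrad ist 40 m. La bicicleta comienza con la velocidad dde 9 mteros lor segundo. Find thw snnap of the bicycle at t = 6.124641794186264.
Starting from jerk j(t) = 0, we take 1 derivative. Taking d/dt of j(t), we find s(t) = 0. We have snap s(t) = 0. Substituting t = 6.124641794186264: s(6.124641794186264) = 0.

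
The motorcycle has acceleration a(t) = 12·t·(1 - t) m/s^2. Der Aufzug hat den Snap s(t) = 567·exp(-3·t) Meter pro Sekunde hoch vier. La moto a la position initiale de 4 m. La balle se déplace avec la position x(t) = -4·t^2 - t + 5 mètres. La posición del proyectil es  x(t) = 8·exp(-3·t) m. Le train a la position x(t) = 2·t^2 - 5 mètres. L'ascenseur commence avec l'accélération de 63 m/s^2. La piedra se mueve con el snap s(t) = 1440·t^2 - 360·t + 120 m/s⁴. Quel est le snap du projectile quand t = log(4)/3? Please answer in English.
To solve this, we need to take 4 derivatives of our position equation x(t) = 8·exp(-3·t). Taking d/dt of x(t), we find v(t) = -24·exp(-3·t). Taking d/dt of v(t), we find a(t) = 72·exp(-3·t). Taking d/dt of a(t), we find j(t) = -216·exp(-3·t). Taking d/dt of j(t), we find s(t) = 648·exp(-3·t). From the given snap equation s(t) = 648·exp(-3·t), we substitute t = log(4)/3 to get s = 162.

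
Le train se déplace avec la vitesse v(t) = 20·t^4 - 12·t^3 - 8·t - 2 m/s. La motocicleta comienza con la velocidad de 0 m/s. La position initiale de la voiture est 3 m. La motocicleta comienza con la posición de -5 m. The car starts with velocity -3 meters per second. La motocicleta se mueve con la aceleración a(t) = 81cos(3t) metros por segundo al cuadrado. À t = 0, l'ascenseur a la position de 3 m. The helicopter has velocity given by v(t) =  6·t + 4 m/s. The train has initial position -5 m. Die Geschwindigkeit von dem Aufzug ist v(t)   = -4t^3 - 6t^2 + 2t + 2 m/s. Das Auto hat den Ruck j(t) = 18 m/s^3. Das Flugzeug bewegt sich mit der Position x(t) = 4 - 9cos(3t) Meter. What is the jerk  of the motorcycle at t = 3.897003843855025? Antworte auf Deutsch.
Wir müssen unsere Gleichung für die Beschleunigung a(t) = 81·cos(3·t) 1-mal ableiten. Mit d/dt von a(t) finden wir j(t) = -243·sin(3·t). Wir haben den Ruck j(t) = -243·sin(3·t). Durch Einsetzen von t = 3.897003843855025: j(3.897003843855025) = 186.568990556722.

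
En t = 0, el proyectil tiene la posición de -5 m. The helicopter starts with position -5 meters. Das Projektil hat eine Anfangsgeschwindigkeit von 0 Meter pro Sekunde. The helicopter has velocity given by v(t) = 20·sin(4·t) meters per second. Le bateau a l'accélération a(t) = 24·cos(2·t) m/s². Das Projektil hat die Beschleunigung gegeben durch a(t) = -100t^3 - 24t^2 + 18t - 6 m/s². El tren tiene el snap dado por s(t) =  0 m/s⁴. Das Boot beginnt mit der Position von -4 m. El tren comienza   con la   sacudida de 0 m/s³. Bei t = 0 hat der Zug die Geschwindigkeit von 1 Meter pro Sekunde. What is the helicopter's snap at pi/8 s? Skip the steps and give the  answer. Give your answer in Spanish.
El snap en t = pi/8 es s = 0.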